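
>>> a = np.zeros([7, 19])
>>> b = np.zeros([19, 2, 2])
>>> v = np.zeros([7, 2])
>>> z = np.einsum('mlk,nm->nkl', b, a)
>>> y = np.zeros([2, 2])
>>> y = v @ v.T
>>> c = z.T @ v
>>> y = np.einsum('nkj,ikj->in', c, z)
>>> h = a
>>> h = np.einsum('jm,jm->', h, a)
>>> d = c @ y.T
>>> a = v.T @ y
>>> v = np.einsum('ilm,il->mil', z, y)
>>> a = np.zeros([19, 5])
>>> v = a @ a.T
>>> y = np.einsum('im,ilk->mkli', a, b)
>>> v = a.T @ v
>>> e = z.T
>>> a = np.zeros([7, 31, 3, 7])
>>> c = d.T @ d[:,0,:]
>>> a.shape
(7, 31, 3, 7)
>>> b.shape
(19, 2, 2)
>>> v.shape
(5, 19)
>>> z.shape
(7, 2, 2)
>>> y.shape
(5, 2, 2, 19)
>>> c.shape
(7, 2, 7)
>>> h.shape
()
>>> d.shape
(2, 2, 7)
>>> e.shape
(2, 2, 7)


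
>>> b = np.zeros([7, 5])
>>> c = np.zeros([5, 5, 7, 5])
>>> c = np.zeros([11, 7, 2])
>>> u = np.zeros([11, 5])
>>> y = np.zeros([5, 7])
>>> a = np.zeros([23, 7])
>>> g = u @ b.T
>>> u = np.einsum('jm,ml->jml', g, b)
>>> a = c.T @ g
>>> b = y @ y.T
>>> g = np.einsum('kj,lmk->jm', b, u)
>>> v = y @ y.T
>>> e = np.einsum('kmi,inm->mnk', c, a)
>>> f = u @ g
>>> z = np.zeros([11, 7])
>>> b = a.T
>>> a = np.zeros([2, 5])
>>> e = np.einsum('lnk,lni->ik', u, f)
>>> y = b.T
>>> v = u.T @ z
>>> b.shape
(7, 7, 2)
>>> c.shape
(11, 7, 2)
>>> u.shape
(11, 7, 5)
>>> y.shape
(2, 7, 7)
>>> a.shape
(2, 5)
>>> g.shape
(5, 7)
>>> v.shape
(5, 7, 7)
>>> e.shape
(7, 5)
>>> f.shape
(11, 7, 7)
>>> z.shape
(11, 7)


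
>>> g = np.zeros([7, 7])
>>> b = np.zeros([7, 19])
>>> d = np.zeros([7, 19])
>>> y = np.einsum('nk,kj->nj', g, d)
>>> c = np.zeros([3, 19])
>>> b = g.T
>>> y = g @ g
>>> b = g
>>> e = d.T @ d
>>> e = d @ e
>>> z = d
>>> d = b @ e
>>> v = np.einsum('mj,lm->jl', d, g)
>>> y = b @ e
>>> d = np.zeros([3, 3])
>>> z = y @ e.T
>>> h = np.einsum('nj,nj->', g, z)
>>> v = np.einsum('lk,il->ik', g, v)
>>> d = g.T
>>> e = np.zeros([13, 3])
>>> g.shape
(7, 7)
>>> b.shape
(7, 7)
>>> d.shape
(7, 7)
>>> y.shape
(7, 19)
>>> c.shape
(3, 19)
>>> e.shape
(13, 3)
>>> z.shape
(7, 7)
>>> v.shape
(19, 7)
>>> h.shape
()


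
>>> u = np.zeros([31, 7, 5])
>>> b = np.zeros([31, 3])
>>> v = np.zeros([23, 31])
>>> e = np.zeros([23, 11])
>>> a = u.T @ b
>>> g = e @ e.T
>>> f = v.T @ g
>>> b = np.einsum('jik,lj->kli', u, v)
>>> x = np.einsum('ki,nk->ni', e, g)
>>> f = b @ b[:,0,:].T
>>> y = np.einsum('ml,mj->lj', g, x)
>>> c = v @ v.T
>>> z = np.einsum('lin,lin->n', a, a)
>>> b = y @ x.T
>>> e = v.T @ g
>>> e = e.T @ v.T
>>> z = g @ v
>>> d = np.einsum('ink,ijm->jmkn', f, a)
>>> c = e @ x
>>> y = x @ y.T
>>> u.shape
(31, 7, 5)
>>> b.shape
(23, 23)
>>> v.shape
(23, 31)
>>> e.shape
(23, 23)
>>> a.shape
(5, 7, 3)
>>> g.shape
(23, 23)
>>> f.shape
(5, 23, 5)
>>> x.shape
(23, 11)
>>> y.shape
(23, 23)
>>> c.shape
(23, 11)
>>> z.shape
(23, 31)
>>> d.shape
(7, 3, 5, 23)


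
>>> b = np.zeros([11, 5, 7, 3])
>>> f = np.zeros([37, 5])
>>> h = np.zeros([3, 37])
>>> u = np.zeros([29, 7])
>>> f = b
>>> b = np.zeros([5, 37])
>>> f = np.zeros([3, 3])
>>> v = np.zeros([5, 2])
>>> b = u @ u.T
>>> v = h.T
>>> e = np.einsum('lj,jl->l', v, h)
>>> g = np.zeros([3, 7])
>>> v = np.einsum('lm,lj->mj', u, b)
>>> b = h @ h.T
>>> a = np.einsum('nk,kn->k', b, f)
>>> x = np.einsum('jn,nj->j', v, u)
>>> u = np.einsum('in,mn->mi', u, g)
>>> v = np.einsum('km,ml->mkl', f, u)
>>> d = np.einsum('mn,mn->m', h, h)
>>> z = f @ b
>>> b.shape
(3, 3)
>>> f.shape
(3, 3)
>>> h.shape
(3, 37)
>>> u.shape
(3, 29)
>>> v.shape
(3, 3, 29)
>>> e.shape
(37,)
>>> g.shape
(3, 7)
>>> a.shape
(3,)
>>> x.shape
(7,)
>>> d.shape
(3,)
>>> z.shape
(3, 3)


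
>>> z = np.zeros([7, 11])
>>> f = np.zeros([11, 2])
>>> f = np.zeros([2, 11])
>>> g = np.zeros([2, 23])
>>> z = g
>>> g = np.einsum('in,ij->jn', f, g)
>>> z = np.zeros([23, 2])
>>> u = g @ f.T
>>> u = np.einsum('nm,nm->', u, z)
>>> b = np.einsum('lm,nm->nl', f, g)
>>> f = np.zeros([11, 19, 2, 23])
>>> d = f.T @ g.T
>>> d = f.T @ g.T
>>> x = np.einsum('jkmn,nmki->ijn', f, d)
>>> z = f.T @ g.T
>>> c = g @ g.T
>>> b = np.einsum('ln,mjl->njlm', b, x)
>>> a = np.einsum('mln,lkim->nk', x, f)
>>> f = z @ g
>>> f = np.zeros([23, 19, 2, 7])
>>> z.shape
(23, 2, 19, 23)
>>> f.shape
(23, 19, 2, 7)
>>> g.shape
(23, 11)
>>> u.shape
()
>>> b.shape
(2, 11, 23, 23)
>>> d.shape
(23, 2, 19, 23)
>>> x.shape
(23, 11, 23)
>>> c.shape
(23, 23)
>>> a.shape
(23, 19)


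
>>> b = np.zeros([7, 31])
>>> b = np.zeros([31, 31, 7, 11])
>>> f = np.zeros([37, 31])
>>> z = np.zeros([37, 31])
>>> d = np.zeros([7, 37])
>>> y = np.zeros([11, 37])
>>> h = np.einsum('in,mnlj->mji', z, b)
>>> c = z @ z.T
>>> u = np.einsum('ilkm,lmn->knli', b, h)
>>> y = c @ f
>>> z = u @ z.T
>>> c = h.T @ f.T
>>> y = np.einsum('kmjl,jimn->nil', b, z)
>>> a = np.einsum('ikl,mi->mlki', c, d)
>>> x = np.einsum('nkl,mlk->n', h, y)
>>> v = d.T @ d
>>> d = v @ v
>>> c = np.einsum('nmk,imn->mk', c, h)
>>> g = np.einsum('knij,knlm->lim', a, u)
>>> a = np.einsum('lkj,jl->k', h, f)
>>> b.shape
(31, 31, 7, 11)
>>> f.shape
(37, 31)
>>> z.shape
(7, 37, 31, 37)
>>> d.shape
(37, 37)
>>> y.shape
(37, 37, 11)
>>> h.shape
(31, 11, 37)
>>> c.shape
(11, 37)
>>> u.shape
(7, 37, 31, 31)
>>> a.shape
(11,)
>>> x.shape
(31,)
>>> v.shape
(37, 37)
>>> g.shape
(31, 11, 31)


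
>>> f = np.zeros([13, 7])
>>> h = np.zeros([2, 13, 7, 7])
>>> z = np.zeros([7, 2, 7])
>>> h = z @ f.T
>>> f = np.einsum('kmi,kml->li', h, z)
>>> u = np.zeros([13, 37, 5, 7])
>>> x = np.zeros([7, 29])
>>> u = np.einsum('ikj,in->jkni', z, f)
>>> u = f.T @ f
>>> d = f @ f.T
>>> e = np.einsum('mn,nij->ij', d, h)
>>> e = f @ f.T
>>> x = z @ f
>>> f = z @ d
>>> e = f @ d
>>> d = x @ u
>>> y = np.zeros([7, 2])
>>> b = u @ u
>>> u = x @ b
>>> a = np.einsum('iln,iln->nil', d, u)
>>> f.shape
(7, 2, 7)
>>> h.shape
(7, 2, 13)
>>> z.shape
(7, 2, 7)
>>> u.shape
(7, 2, 13)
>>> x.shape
(7, 2, 13)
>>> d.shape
(7, 2, 13)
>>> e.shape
(7, 2, 7)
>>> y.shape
(7, 2)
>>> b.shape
(13, 13)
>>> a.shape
(13, 7, 2)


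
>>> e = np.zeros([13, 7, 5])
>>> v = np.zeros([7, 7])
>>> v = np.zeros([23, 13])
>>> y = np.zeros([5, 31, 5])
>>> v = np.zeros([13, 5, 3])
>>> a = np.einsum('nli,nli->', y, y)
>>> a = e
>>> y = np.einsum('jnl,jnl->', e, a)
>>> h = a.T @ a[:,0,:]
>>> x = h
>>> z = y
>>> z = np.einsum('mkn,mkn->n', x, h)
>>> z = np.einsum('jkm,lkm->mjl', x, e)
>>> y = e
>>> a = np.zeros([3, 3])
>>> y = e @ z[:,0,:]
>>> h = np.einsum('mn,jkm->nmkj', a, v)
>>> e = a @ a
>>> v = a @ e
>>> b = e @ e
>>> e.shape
(3, 3)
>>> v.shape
(3, 3)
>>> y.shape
(13, 7, 13)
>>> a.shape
(3, 3)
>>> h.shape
(3, 3, 5, 13)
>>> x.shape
(5, 7, 5)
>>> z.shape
(5, 5, 13)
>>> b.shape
(3, 3)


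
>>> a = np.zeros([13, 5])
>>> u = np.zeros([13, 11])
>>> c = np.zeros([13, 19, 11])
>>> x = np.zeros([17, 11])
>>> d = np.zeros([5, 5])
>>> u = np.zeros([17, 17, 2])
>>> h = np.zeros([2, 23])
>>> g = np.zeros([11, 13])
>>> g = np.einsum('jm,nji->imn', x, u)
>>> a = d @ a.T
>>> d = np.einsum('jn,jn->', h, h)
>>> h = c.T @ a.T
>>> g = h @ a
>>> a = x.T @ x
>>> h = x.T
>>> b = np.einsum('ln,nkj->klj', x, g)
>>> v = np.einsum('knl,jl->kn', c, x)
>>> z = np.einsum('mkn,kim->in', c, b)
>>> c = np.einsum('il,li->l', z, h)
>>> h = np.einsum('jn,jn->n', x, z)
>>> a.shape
(11, 11)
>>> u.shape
(17, 17, 2)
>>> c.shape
(11,)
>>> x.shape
(17, 11)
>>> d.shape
()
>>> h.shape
(11,)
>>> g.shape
(11, 19, 13)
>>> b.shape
(19, 17, 13)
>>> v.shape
(13, 19)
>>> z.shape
(17, 11)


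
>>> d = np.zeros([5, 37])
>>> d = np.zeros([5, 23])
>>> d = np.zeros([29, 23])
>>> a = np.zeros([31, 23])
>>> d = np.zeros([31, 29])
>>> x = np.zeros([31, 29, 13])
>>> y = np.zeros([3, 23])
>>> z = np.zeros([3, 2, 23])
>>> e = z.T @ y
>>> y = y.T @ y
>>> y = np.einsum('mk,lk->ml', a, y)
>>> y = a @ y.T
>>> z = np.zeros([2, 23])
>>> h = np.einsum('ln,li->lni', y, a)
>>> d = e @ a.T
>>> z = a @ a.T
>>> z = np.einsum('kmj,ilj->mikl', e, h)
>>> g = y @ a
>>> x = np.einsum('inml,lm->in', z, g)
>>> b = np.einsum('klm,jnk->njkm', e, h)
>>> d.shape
(23, 2, 31)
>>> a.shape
(31, 23)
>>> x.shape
(2, 31)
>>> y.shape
(31, 31)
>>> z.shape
(2, 31, 23, 31)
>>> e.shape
(23, 2, 23)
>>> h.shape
(31, 31, 23)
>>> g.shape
(31, 23)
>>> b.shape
(31, 31, 23, 23)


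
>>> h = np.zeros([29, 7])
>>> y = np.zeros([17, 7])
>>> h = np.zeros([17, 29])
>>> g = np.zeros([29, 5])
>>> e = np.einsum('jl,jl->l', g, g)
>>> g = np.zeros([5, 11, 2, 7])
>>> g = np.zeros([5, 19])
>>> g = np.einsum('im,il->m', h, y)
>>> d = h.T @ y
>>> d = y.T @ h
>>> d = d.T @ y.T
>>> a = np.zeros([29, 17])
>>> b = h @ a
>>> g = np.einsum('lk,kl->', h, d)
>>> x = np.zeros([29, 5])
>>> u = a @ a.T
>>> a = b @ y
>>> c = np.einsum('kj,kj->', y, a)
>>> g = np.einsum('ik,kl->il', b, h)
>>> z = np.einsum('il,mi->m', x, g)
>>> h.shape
(17, 29)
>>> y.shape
(17, 7)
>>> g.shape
(17, 29)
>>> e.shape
(5,)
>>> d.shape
(29, 17)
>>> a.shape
(17, 7)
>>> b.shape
(17, 17)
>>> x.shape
(29, 5)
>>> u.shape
(29, 29)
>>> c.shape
()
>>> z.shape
(17,)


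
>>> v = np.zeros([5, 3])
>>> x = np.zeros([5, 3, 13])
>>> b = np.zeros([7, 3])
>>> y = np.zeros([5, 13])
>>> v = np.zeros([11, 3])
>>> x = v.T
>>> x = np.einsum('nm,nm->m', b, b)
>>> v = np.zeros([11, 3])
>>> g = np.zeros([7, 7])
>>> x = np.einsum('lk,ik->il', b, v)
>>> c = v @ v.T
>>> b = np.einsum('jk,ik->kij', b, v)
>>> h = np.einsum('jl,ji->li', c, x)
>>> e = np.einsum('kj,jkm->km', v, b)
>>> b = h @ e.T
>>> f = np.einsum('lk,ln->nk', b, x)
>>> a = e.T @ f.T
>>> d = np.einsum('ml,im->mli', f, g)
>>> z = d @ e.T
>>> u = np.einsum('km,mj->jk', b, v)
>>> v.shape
(11, 3)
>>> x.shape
(11, 7)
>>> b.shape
(11, 11)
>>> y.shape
(5, 13)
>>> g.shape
(7, 7)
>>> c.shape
(11, 11)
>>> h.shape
(11, 7)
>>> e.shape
(11, 7)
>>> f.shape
(7, 11)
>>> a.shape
(7, 7)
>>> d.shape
(7, 11, 7)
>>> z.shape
(7, 11, 11)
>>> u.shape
(3, 11)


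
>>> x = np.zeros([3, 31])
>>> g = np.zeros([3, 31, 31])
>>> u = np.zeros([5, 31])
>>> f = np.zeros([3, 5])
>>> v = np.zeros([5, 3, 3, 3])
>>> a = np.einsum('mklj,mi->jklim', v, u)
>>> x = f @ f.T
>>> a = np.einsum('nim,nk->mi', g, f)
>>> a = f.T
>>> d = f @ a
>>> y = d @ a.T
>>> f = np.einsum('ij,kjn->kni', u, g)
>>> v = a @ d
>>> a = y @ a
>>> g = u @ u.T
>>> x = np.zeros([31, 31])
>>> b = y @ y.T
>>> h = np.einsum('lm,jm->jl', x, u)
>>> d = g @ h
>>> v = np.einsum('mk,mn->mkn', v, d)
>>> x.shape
(31, 31)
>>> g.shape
(5, 5)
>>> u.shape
(5, 31)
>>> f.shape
(3, 31, 5)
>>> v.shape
(5, 3, 31)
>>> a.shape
(3, 3)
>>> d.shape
(5, 31)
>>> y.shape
(3, 5)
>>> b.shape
(3, 3)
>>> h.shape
(5, 31)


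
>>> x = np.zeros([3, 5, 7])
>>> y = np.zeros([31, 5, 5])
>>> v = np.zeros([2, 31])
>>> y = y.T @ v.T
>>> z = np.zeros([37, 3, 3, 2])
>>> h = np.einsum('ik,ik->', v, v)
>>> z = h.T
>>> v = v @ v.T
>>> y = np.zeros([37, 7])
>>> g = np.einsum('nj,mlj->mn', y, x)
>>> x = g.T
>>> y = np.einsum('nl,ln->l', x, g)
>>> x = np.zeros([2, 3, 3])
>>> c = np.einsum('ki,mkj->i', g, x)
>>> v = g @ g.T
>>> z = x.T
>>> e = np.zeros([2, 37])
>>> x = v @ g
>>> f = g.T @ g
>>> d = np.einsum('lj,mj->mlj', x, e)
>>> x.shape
(3, 37)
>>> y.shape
(3,)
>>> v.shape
(3, 3)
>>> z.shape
(3, 3, 2)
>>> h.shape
()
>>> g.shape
(3, 37)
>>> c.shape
(37,)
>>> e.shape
(2, 37)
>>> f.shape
(37, 37)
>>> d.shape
(2, 3, 37)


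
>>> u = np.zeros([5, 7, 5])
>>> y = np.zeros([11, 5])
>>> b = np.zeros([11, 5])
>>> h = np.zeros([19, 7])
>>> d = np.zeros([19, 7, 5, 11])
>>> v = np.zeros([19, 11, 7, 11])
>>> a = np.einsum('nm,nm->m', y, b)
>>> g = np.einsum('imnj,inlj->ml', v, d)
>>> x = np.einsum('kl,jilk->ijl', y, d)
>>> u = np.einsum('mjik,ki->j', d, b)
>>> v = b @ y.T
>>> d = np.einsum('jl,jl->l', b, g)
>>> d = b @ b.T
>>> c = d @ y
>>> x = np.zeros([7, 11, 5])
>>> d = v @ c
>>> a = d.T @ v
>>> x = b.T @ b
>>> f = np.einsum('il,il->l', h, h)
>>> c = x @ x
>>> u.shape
(7,)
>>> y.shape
(11, 5)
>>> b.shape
(11, 5)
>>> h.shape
(19, 7)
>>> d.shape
(11, 5)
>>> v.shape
(11, 11)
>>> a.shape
(5, 11)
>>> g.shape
(11, 5)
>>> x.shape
(5, 5)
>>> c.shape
(5, 5)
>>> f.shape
(7,)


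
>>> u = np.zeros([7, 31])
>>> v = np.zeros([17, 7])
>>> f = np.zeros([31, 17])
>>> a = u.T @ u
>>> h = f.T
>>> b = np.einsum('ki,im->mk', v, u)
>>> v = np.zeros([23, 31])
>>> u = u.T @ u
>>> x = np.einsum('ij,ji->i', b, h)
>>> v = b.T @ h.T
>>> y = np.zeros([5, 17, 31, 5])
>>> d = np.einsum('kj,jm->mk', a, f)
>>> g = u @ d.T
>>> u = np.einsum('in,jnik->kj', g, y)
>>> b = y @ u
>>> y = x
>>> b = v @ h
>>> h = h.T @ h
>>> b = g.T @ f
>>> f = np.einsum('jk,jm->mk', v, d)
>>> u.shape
(5, 5)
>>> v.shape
(17, 17)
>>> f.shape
(31, 17)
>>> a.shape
(31, 31)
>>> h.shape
(31, 31)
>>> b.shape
(17, 17)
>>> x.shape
(31,)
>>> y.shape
(31,)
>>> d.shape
(17, 31)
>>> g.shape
(31, 17)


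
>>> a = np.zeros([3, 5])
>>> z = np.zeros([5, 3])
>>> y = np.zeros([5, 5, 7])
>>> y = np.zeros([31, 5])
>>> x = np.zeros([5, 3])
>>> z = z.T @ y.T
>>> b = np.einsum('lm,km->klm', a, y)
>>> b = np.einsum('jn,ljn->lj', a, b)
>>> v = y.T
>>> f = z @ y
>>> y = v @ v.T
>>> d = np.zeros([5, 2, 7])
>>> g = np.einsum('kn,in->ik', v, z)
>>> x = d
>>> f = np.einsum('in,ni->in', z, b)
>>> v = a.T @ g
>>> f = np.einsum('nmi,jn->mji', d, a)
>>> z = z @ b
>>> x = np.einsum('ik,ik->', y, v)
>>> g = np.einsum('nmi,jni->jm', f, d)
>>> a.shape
(3, 5)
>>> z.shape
(3, 3)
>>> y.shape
(5, 5)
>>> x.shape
()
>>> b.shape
(31, 3)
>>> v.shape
(5, 5)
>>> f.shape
(2, 3, 7)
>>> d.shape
(5, 2, 7)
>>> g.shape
(5, 3)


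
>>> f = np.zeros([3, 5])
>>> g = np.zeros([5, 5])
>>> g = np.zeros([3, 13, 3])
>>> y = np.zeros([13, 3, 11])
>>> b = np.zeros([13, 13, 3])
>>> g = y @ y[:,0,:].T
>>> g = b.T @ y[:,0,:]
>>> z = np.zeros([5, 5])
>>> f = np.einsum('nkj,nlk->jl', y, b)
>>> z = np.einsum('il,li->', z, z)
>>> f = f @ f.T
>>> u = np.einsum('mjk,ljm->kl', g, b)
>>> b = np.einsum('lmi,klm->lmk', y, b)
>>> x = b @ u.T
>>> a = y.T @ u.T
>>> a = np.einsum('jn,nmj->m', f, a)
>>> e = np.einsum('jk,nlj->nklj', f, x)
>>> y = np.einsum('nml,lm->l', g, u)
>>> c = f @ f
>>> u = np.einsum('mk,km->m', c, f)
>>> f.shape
(11, 11)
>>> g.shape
(3, 13, 11)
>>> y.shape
(11,)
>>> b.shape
(13, 3, 13)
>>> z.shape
()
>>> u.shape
(11,)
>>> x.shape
(13, 3, 11)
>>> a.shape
(3,)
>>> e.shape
(13, 11, 3, 11)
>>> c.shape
(11, 11)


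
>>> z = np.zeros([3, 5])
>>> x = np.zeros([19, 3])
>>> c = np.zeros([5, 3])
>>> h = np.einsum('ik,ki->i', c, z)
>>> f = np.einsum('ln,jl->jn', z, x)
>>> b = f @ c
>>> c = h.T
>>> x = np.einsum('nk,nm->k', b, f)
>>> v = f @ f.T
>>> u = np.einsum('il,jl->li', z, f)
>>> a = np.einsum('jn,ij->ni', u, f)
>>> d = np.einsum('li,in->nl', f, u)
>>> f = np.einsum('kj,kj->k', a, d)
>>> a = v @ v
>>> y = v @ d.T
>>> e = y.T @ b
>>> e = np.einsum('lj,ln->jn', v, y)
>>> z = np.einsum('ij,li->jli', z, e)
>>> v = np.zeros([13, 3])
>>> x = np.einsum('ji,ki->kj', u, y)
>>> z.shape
(5, 19, 3)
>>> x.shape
(19, 5)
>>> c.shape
(5,)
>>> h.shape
(5,)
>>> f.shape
(3,)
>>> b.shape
(19, 3)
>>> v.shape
(13, 3)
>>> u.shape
(5, 3)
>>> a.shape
(19, 19)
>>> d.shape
(3, 19)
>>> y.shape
(19, 3)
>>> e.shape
(19, 3)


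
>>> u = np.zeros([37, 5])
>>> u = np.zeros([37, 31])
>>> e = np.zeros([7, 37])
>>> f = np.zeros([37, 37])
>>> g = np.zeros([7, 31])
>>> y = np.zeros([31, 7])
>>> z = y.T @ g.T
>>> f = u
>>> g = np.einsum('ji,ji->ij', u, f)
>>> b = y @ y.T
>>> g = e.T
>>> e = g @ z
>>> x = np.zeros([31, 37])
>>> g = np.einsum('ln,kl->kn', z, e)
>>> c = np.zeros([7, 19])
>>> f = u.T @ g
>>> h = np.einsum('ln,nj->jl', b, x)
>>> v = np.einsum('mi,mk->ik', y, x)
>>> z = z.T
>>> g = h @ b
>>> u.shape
(37, 31)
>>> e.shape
(37, 7)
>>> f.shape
(31, 7)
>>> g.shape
(37, 31)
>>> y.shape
(31, 7)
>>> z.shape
(7, 7)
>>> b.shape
(31, 31)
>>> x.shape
(31, 37)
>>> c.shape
(7, 19)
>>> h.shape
(37, 31)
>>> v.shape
(7, 37)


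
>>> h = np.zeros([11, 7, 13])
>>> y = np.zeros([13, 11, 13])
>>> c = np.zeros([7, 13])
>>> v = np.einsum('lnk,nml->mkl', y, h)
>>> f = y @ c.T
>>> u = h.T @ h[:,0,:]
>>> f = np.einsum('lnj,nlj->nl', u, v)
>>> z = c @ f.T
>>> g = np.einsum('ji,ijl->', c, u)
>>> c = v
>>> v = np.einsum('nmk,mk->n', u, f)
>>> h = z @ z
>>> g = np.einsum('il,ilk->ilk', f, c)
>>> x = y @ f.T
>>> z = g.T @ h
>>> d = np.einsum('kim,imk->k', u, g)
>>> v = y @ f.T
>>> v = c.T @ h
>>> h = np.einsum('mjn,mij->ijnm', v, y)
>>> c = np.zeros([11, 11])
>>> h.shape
(11, 13, 7, 13)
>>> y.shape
(13, 11, 13)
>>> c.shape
(11, 11)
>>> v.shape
(13, 13, 7)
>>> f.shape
(7, 13)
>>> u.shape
(13, 7, 13)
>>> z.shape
(13, 13, 7)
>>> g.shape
(7, 13, 13)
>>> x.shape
(13, 11, 7)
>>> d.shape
(13,)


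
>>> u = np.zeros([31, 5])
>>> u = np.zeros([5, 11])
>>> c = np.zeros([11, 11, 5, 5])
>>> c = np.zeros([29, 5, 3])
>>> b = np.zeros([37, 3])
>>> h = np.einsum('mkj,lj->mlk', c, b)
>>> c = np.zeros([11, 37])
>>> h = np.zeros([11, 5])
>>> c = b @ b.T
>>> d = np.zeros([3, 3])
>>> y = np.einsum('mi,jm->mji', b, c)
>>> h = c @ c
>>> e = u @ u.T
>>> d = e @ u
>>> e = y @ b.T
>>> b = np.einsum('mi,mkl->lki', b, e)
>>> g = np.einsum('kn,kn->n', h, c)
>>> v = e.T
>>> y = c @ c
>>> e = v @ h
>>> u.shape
(5, 11)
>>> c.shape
(37, 37)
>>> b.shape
(37, 37, 3)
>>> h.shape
(37, 37)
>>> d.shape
(5, 11)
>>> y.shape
(37, 37)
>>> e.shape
(37, 37, 37)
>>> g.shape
(37,)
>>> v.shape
(37, 37, 37)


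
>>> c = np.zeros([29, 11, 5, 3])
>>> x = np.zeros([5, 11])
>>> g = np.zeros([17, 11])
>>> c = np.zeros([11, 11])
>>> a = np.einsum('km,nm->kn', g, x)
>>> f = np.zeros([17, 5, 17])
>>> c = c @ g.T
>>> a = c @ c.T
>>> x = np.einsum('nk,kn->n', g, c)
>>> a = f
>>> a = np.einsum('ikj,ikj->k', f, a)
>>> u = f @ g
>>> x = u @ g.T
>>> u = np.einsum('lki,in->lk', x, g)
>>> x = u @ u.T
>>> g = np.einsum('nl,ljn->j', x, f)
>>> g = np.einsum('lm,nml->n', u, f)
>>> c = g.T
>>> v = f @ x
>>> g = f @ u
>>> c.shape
(17,)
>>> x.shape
(17, 17)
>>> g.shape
(17, 5, 5)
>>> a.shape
(5,)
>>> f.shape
(17, 5, 17)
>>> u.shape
(17, 5)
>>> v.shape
(17, 5, 17)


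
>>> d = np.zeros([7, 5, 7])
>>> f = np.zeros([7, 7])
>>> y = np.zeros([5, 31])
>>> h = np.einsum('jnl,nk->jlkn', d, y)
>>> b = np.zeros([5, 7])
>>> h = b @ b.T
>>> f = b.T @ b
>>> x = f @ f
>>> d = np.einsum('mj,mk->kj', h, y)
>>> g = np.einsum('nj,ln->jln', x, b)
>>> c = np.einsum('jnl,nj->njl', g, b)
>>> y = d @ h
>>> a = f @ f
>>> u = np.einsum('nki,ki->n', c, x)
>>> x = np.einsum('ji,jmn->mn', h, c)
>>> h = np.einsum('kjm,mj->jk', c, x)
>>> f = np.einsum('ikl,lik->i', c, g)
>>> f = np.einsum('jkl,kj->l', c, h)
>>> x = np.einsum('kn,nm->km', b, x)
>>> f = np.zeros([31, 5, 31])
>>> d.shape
(31, 5)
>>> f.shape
(31, 5, 31)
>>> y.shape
(31, 5)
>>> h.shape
(7, 5)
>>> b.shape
(5, 7)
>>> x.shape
(5, 7)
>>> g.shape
(7, 5, 7)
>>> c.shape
(5, 7, 7)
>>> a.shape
(7, 7)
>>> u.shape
(5,)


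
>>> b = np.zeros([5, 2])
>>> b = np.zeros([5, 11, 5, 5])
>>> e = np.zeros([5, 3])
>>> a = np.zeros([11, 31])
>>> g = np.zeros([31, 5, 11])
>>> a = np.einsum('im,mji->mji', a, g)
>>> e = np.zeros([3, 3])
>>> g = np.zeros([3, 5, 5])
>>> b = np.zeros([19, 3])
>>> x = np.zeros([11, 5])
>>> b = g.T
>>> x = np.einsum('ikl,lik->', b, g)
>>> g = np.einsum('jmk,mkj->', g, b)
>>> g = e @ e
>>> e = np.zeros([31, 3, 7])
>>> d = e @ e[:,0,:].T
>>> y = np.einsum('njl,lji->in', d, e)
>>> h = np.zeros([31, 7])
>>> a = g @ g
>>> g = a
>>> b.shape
(5, 5, 3)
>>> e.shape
(31, 3, 7)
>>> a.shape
(3, 3)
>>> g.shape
(3, 3)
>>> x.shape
()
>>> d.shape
(31, 3, 31)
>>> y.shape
(7, 31)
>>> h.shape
(31, 7)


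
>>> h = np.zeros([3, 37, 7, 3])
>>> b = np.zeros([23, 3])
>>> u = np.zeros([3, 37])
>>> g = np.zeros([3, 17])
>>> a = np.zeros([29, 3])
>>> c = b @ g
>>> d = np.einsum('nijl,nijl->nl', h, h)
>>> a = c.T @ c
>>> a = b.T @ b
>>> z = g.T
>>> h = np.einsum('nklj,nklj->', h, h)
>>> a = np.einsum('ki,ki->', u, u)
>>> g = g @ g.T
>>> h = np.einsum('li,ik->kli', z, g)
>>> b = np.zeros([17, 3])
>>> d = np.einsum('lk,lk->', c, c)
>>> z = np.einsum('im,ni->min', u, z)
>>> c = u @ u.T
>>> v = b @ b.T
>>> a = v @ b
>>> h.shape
(3, 17, 3)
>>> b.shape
(17, 3)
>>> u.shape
(3, 37)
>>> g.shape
(3, 3)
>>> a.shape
(17, 3)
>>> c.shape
(3, 3)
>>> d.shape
()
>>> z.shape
(37, 3, 17)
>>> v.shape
(17, 17)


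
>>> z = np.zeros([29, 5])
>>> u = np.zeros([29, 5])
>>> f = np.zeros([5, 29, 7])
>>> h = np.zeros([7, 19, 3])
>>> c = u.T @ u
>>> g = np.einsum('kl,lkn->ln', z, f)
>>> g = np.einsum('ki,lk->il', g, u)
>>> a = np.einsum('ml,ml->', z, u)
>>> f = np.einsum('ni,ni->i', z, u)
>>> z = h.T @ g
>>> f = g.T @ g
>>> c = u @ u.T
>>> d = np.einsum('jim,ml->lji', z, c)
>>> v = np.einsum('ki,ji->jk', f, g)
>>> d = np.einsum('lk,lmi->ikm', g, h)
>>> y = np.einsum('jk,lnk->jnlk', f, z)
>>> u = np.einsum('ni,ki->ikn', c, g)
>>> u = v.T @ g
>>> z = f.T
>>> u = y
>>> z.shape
(29, 29)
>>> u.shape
(29, 19, 3, 29)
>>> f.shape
(29, 29)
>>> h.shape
(7, 19, 3)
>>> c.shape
(29, 29)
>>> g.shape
(7, 29)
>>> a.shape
()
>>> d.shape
(3, 29, 19)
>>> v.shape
(7, 29)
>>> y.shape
(29, 19, 3, 29)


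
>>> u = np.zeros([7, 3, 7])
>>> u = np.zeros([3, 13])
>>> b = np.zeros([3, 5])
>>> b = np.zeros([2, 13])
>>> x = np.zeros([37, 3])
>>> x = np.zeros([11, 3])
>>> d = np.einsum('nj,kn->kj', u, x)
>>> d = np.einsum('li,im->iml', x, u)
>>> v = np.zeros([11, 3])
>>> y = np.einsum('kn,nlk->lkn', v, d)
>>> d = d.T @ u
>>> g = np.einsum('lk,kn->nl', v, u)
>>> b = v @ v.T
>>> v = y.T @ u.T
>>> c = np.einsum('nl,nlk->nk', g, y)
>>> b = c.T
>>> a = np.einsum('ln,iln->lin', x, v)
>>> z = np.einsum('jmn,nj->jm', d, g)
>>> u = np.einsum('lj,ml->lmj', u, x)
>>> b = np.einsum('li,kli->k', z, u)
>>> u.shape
(3, 11, 13)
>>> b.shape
(3,)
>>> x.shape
(11, 3)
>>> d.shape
(11, 13, 13)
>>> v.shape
(3, 11, 3)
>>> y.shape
(13, 11, 3)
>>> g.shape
(13, 11)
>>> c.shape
(13, 3)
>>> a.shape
(11, 3, 3)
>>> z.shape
(11, 13)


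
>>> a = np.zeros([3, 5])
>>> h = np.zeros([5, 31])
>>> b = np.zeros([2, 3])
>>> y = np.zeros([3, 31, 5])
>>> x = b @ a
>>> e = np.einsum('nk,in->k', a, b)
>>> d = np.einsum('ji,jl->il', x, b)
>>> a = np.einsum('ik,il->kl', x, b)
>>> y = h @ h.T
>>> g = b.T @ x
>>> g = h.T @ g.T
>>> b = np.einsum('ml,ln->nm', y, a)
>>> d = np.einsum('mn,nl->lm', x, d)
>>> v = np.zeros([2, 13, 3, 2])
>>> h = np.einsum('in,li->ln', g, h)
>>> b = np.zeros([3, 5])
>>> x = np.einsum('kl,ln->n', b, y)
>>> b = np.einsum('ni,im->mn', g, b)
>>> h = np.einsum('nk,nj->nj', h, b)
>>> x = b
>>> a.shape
(5, 3)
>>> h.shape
(5, 31)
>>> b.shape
(5, 31)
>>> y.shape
(5, 5)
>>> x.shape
(5, 31)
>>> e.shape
(5,)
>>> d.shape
(3, 2)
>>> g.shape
(31, 3)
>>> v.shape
(2, 13, 3, 2)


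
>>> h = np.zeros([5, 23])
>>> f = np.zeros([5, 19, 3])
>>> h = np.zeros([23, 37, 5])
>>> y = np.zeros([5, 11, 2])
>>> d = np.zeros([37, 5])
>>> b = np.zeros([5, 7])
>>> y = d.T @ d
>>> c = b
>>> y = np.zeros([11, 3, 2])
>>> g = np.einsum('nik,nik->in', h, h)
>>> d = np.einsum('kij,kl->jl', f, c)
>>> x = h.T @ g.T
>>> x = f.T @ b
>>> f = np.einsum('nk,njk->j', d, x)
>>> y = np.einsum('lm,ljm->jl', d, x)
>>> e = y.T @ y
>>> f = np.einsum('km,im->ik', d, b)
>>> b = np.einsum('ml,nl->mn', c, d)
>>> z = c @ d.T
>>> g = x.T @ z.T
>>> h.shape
(23, 37, 5)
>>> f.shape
(5, 3)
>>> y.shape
(19, 3)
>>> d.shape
(3, 7)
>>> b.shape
(5, 3)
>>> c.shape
(5, 7)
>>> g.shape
(7, 19, 5)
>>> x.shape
(3, 19, 7)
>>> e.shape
(3, 3)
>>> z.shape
(5, 3)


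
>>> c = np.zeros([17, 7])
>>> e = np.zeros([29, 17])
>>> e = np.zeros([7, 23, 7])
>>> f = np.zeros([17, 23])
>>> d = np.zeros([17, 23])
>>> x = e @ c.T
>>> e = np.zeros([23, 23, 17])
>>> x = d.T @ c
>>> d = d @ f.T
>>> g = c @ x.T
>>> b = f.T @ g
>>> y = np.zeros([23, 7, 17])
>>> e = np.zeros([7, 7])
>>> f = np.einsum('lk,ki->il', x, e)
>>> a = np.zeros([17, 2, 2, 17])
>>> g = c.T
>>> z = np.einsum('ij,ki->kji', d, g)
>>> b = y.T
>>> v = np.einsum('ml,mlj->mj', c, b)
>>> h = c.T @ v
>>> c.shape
(17, 7)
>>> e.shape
(7, 7)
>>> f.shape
(7, 23)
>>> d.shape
(17, 17)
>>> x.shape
(23, 7)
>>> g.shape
(7, 17)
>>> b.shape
(17, 7, 23)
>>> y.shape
(23, 7, 17)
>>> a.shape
(17, 2, 2, 17)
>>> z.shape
(7, 17, 17)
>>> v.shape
(17, 23)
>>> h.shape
(7, 23)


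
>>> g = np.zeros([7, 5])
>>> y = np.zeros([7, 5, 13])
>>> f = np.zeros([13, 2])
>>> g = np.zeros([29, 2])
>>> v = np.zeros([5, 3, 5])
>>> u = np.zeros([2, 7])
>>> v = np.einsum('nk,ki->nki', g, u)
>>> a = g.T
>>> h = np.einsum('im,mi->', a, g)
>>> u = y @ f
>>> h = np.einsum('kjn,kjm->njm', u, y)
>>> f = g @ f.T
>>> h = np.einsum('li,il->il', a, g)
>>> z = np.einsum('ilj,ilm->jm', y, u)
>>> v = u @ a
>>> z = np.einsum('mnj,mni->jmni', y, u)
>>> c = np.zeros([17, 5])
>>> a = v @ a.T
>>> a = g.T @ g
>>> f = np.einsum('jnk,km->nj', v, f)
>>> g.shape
(29, 2)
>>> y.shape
(7, 5, 13)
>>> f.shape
(5, 7)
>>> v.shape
(7, 5, 29)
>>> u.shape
(7, 5, 2)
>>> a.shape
(2, 2)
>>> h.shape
(29, 2)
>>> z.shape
(13, 7, 5, 2)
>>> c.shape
(17, 5)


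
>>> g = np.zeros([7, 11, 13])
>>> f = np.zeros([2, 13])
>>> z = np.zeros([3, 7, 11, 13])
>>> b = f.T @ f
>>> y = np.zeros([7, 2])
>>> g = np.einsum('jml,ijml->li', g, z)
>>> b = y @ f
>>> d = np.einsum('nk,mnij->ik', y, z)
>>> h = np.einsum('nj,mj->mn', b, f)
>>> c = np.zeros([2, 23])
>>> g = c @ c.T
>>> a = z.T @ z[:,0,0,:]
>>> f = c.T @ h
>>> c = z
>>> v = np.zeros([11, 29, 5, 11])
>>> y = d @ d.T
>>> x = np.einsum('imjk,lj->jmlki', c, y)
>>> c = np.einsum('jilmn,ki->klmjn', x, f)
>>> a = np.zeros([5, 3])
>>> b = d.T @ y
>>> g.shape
(2, 2)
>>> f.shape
(23, 7)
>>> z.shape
(3, 7, 11, 13)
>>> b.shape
(2, 11)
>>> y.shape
(11, 11)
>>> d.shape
(11, 2)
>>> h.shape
(2, 7)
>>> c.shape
(23, 11, 13, 11, 3)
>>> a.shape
(5, 3)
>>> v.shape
(11, 29, 5, 11)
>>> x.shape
(11, 7, 11, 13, 3)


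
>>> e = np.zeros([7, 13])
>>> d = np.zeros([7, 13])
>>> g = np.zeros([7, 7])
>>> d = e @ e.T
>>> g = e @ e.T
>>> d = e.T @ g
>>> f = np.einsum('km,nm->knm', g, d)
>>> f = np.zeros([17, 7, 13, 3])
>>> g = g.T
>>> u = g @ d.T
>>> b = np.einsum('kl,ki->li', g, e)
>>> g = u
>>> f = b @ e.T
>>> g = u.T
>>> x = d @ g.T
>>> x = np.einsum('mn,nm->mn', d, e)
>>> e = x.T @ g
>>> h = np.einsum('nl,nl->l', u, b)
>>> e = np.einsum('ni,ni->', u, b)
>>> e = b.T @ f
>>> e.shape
(13, 7)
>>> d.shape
(13, 7)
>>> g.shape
(13, 7)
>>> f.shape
(7, 7)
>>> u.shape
(7, 13)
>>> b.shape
(7, 13)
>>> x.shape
(13, 7)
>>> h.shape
(13,)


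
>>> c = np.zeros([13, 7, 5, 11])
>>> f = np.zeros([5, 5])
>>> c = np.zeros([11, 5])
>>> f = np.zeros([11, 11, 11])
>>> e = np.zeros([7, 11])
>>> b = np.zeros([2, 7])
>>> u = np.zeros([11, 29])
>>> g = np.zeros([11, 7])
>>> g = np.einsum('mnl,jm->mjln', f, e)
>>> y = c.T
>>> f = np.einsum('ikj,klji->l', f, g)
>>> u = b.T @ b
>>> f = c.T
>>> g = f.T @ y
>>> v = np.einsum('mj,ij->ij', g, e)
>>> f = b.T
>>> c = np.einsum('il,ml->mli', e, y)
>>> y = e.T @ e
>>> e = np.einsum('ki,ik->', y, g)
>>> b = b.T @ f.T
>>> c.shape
(5, 11, 7)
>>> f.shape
(7, 2)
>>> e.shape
()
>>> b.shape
(7, 7)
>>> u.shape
(7, 7)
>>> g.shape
(11, 11)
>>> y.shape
(11, 11)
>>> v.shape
(7, 11)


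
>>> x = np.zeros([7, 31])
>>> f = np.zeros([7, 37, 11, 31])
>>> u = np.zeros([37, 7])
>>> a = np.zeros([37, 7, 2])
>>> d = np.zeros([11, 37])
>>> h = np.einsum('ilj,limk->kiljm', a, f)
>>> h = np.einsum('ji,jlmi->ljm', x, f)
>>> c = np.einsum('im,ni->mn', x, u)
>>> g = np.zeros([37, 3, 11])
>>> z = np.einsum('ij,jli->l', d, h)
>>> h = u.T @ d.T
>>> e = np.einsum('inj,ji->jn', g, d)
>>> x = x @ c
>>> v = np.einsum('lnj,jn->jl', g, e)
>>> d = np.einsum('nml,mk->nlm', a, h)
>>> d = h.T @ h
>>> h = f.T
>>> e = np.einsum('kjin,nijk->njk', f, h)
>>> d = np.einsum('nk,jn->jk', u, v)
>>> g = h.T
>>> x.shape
(7, 37)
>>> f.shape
(7, 37, 11, 31)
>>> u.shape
(37, 7)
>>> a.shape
(37, 7, 2)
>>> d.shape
(11, 7)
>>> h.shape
(31, 11, 37, 7)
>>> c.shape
(31, 37)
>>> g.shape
(7, 37, 11, 31)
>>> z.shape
(7,)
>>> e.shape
(31, 37, 7)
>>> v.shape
(11, 37)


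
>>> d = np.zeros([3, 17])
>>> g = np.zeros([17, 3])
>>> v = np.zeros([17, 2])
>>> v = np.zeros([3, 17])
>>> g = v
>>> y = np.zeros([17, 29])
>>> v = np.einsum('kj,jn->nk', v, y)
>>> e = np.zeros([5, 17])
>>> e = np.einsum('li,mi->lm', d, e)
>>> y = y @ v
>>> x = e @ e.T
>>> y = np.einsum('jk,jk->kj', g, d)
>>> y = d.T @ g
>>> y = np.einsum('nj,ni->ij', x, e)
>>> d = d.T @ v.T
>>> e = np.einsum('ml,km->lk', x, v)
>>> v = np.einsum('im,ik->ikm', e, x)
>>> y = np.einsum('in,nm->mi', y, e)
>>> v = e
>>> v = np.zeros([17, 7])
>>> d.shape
(17, 29)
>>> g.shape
(3, 17)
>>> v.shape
(17, 7)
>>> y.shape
(29, 5)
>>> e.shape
(3, 29)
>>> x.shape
(3, 3)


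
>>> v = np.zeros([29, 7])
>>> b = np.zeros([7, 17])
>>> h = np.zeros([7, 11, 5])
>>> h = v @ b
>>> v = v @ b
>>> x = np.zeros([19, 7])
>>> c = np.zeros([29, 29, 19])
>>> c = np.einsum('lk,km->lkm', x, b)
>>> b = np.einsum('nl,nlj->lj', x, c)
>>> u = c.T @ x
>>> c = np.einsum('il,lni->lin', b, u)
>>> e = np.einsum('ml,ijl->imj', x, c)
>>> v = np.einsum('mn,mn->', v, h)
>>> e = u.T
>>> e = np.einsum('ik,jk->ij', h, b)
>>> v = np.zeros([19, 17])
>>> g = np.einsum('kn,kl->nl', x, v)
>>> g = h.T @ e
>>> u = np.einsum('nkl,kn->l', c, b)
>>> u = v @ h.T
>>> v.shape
(19, 17)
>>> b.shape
(7, 17)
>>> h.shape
(29, 17)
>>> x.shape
(19, 7)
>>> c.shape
(17, 7, 7)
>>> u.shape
(19, 29)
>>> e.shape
(29, 7)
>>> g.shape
(17, 7)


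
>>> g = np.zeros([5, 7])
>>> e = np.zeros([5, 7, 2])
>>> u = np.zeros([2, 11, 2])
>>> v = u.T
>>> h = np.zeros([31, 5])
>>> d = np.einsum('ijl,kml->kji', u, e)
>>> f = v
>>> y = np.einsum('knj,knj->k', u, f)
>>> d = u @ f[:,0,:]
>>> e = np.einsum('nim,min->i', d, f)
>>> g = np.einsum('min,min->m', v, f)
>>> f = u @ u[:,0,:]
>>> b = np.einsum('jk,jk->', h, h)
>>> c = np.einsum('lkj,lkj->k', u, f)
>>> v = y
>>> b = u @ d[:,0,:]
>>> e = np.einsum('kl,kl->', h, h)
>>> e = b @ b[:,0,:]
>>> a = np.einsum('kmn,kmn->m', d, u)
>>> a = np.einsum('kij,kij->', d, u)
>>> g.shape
(2,)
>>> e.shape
(2, 11, 2)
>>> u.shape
(2, 11, 2)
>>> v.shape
(2,)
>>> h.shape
(31, 5)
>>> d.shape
(2, 11, 2)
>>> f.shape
(2, 11, 2)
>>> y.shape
(2,)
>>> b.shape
(2, 11, 2)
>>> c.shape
(11,)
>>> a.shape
()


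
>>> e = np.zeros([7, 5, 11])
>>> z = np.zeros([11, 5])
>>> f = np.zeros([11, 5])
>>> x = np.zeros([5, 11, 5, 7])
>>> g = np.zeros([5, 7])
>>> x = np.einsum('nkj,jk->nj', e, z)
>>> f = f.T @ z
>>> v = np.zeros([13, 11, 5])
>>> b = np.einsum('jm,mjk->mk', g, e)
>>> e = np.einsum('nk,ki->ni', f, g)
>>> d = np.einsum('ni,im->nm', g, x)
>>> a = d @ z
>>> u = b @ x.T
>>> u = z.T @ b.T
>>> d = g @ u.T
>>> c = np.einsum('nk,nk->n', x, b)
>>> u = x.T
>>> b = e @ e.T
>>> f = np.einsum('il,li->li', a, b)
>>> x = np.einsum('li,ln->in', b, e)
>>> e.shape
(5, 7)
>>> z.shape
(11, 5)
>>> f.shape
(5, 5)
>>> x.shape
(5, 7)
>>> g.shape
(5, 7)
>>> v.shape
(13, 11, 5)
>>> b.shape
(5, 5)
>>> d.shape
(5, 5)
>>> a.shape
(5, 5)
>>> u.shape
(11, 7)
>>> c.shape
(7,)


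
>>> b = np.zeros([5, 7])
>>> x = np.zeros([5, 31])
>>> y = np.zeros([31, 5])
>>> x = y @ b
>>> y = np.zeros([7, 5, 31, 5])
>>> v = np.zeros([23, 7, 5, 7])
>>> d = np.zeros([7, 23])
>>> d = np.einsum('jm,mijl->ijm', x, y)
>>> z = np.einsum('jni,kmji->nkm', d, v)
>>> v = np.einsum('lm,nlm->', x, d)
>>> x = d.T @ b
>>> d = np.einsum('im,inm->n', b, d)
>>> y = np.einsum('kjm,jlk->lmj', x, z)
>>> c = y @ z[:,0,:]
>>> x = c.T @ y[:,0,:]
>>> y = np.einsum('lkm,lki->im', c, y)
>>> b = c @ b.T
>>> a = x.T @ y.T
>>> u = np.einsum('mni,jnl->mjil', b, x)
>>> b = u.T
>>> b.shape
(31, 5, 7, 23)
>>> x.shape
(7, 7, 31)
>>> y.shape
(31, 7)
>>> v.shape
()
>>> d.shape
(31,)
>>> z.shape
(31, 23, 7)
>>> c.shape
(23, 7, 7)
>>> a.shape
(31, 7, 31)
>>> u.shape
(23, 7, 5, 31)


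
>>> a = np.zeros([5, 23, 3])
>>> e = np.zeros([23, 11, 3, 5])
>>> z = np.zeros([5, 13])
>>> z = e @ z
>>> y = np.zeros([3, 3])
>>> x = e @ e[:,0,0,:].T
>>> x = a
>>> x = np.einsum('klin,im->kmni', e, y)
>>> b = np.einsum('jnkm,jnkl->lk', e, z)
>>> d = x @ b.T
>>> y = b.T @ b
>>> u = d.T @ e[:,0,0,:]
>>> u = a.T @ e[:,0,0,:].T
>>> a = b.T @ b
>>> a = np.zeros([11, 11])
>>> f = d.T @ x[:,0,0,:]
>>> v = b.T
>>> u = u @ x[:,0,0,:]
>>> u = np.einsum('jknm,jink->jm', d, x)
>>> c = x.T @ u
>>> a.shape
(11, 11)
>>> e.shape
(23, 11, 3, 5)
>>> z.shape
(23, 11, 3, 13)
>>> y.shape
(3, 3)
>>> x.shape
(23, 3, 5, 3)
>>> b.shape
(13, 3)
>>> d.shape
(23, 3, 5, 13)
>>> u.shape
(23, 13)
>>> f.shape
(13, 5, 3, 3)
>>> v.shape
(3, 13)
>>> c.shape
(3, 5, 3, 13)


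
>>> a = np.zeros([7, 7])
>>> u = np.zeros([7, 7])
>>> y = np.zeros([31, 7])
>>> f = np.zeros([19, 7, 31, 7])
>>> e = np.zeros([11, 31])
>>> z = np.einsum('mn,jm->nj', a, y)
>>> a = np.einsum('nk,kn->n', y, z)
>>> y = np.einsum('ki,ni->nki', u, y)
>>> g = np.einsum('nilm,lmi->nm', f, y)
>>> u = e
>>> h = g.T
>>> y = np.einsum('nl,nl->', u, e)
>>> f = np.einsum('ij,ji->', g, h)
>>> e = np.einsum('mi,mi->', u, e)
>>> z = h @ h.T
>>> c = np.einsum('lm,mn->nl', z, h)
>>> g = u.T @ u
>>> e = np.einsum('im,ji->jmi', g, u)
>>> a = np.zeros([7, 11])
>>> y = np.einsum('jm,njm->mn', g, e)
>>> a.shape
(7, 11)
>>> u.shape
(11, 31)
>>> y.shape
(31, 11)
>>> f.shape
()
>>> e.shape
(11, 31, 31)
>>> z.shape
(7, 7)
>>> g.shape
(31, 31)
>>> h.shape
(7, 19)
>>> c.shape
(19, 7)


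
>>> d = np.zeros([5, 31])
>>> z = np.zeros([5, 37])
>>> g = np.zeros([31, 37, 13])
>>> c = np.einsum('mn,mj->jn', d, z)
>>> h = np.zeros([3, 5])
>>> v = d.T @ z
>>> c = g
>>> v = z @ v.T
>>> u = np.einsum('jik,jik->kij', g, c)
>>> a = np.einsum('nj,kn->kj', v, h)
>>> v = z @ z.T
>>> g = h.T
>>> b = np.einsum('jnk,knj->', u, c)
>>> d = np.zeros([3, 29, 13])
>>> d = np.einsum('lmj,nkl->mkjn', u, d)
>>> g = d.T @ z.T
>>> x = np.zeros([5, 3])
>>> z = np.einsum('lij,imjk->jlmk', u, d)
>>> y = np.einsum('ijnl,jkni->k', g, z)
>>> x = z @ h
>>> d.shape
(37, 29, 31, 3)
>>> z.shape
(31, 13, 29, 3)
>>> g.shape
(3, 31, 29, 5)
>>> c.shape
(31, 37, 13)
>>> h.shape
(3, 5)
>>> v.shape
(5, 5)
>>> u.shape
(13, 37, 31)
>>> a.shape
(3, 31)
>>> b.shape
()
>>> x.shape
(31, 13, 29, 5)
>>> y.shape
(13,)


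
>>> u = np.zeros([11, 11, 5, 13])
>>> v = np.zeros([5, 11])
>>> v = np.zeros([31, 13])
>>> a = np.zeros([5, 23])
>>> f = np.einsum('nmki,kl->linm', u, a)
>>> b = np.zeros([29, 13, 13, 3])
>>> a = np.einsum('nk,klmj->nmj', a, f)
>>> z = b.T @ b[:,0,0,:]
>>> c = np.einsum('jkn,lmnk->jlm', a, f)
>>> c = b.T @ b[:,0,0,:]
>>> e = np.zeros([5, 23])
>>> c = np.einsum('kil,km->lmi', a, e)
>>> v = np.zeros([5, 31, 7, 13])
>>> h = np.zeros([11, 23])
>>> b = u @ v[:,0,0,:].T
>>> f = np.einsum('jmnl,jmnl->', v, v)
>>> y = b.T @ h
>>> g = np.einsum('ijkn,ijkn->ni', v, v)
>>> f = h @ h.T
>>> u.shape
(11, 11, 5, 13)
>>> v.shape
(5, 31, 7, 13)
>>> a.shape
(5, 11, 11)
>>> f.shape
(11, 11)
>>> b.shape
(11, 11, 5, 5)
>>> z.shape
(3, 13, 13, 3)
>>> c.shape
(11, 23, 11)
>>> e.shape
(5, 23)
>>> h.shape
(11, 23)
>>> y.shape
(5, 5, 11, 23)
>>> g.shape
(13, 5)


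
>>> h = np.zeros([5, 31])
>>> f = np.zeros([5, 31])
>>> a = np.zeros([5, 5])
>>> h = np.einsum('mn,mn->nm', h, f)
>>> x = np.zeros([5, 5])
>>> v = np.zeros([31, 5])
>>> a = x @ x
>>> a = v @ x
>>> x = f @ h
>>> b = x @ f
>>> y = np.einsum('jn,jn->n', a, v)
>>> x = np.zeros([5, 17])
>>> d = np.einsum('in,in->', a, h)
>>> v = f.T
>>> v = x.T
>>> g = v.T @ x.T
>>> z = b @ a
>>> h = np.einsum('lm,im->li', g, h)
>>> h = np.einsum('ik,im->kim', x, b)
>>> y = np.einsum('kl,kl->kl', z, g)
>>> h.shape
(17, 5, 31)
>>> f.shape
(5, 31)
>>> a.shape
(31, 5)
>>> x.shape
(5, 17)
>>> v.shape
(17, 5)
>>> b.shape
(5, 31)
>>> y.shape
(5, 5)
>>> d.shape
()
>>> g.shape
(5, 5)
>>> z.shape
(5, 5)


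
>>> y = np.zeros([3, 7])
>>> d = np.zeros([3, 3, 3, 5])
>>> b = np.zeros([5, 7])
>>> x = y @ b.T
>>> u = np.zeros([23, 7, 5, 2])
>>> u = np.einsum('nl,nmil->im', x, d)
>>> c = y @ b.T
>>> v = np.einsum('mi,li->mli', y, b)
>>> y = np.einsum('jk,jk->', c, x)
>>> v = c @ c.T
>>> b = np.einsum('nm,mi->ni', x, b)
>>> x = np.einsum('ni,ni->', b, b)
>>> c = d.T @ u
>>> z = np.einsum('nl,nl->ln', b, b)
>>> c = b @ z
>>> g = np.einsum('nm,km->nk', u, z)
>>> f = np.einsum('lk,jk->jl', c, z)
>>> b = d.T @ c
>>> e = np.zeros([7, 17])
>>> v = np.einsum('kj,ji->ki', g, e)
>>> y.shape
()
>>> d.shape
(3, 3, 3, 5)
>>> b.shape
(5, 3, 3, 3)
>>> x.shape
()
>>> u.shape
(3, 3)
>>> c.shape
(3, 3)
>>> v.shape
(3, 17)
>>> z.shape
(7, 3)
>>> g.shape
(3, 7)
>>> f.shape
(7, 3)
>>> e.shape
(7, 17)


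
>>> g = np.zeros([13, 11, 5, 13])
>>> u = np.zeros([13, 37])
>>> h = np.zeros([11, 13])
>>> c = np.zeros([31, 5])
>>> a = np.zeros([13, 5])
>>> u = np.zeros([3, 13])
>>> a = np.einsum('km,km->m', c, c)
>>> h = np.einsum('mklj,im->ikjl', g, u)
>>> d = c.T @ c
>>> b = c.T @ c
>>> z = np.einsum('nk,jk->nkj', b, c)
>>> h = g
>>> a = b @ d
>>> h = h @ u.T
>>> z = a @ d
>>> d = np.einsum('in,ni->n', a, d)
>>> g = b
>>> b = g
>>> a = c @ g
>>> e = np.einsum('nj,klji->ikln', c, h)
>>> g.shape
(5, 5)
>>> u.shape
(3, 13)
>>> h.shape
(13, 11, 5, 3)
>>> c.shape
(31, 5)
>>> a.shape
(31, 5)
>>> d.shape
(5,)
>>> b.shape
(5, 5)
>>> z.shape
(5, 5)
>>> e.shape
(3, 13, 11, 31)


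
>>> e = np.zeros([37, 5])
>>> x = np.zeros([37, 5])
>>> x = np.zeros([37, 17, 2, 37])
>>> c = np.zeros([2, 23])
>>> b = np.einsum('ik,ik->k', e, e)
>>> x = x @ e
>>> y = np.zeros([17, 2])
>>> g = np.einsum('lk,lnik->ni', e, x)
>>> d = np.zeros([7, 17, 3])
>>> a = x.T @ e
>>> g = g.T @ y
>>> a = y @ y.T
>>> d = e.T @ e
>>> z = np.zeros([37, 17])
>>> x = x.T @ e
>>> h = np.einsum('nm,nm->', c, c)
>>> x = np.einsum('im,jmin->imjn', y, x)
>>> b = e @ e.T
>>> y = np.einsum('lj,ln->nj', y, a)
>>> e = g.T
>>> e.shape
(2, 2)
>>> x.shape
(17, 2, 5, 5)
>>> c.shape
(2, 23)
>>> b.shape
(37, 37)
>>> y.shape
(17, 2)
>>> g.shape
(2, 2)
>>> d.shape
(5, 5)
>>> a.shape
(17, 17)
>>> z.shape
(37, 17)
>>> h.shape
()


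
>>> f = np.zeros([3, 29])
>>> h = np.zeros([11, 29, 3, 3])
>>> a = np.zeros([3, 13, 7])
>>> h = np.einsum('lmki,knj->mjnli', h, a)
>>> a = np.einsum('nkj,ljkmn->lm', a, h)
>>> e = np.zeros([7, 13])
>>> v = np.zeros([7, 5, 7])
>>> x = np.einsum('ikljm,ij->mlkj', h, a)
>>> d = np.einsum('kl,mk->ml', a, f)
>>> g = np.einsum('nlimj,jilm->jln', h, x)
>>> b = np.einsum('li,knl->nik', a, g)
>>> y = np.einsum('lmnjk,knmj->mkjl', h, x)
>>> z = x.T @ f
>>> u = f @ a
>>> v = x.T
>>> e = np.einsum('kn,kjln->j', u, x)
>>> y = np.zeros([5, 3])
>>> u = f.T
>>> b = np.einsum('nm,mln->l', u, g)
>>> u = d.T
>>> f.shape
(3, 29)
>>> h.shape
(29, 7, 13, 11, 3)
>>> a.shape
(29, 11)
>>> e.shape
(13,)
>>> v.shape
(11, 7, 13, 3)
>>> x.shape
(3, 13, 7, 11)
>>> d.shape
(3, 11)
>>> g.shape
(3, 7, 29)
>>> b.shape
(7,)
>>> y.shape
(5, 3)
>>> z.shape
(11, 7, 13, 29)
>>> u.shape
(11, 3)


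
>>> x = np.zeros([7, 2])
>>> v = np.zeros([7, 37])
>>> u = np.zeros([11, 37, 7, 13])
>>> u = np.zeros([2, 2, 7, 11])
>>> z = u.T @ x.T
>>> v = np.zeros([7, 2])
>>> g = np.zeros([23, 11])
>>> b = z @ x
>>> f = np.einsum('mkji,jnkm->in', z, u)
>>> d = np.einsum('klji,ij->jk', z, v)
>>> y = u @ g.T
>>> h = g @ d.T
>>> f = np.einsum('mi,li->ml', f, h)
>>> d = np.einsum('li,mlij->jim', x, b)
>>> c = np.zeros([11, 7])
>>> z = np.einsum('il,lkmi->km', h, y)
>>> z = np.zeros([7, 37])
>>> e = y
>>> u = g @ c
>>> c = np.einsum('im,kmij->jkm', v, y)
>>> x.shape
(7, 2)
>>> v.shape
(7, 2)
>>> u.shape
(23, 7)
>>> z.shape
(7, 37)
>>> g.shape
(23, 11)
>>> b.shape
(11, 7, 2, 2)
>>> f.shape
(7, 23)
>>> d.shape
(2, 2, 11)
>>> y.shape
(2, 2, 7, 23)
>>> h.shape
(23, 2)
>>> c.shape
(23, 2, 2)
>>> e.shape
(2, 2, 7, 23)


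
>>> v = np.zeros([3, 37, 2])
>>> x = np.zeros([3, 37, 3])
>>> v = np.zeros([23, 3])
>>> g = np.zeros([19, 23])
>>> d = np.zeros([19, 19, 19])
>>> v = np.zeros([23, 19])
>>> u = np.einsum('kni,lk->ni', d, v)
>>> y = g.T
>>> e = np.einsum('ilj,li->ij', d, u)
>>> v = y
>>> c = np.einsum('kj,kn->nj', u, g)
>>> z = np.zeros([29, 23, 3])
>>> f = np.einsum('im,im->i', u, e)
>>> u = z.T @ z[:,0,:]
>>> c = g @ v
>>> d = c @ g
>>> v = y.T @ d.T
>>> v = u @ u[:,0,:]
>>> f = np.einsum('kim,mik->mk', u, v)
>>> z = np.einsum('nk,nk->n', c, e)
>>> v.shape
(3, 23, 3)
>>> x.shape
(3, 37, 3)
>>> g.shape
(19, 23)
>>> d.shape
(19, 23)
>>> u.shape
(3, 23, 3)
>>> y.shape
(23, 19)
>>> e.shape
(19, 19)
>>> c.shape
(19, 19)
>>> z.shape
(19,)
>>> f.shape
(3, 3)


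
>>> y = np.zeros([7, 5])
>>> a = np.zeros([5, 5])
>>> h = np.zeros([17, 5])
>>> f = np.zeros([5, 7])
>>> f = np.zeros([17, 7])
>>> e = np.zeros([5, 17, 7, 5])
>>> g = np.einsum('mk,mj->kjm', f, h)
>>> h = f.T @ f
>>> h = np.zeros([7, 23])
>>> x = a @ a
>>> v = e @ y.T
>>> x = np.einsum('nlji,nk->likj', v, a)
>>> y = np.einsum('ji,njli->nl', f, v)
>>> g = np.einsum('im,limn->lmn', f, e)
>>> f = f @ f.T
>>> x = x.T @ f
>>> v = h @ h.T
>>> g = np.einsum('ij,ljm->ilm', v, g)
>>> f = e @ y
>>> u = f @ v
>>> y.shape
(5, 7)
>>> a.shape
(5, 5)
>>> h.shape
(7, 23)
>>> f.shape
(5, 17, 7, 7)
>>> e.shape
(5, 17, 7, 5)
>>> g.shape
(7, 5, 5)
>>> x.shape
(7, 5, 7, 17)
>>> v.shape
(7, 7)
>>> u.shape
(5, 17, 7, 7)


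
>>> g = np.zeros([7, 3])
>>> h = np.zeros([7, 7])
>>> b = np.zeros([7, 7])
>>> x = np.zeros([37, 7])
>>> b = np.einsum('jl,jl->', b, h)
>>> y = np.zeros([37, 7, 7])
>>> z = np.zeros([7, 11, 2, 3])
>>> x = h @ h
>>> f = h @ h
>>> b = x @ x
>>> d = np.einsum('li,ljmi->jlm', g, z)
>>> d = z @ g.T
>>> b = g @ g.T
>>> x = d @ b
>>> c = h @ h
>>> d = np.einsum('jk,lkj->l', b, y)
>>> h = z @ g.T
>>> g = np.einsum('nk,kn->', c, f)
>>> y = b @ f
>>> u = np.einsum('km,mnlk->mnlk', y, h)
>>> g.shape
()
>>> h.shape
(7, 11, 2, 7)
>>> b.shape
(7, 7)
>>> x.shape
(7, 11, 2, 7)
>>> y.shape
(7, 7)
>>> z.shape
(7, 11, 2, 3)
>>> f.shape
(7, 7)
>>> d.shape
(37,)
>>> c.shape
(7, 7)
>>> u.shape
(7, 11, 2, 7)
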